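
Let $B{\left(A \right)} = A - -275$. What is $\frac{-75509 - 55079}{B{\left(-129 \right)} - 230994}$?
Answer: $\frac{32647}{57712} \approx 0.56569$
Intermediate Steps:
$B{\left(A \right)} = 275 + A$ ($B{\left(A \right)} = A + 275 = 275 + A$)
$\frac{-75509 - 55079}{B{\left(-129 \right)} - 230994} = \frac{-75509 - 55079}{\left(275 - 129\right) - 230994} = - \frac{130588}{146 - 230994} = - \frac{130588}{-230848} = \left(-130588\right) \left(- \frac{1}{230848}\right) = \frac{32647}{57712}$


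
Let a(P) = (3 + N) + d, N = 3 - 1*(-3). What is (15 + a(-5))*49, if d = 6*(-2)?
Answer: 588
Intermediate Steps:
N = 6 (N = 3 + 3 = 6)
d = -12
a(P) = -3 (a(P) = (3 + 6) - 12 = 9 - 12 = -3)
(15 + a(-5))*49 = (15 - 3)*49 = 12*49 = 588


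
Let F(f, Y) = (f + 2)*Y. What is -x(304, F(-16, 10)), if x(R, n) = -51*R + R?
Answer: 15200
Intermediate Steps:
F(f, Y) = Y*(2 + f) (F(f, Y) = (2 + f)*Y = Y*(2 + f))
x(R, n) = -50*R
-x(304, F(-16, 10)) = -(-50)*304 = -1*(-15200) = 15200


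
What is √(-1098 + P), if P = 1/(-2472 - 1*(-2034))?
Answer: 5*I*√8425806/438 ≈ 33.136*I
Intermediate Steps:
P = -1/438 (P = 1/(-2472 + 2034) = 1/(-438) = -1/438 ≈ -0.0022831)
√(-1098 + P) = √(-1098 - 1/438) = √(-480925/438) = 5*I*√8425806/438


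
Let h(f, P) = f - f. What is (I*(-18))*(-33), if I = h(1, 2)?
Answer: 0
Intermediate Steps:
h(f, P) = 0
I = 0
(I*(-18))*(-33) = (0*(-18))*(-33) = 0*(-33) = 0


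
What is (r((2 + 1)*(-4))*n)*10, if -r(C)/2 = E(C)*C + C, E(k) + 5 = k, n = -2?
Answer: 7680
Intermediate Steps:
E(k) = -5 + k
r(C) = -2*C - 2*C*(-5 + C) (r(C) = -2*((-5 + C)*C + C) = -2*(C*(-5 + C) + C) = -2*(C + C*(-5 + C)) = -2*C - 2*C*(-5 + C))
(r((2 + 1)*(-4))*n)*10 = ((2*((2 + 1)*(-4))*(4 - (2 + 1)*(-4)))*(-2))*10 = ((2*(3*(-4))*(4 - 3*(-4)))*(-2))*10 = ((2*(-12)*(4 - 1*(-12)))*(-2))*10 = ((2*(-12)*(4 + 12))*(-2))*10 = ((2*(-12)*16)*(-2))*10 = -384*(-2)*10 = 768*10 = 7680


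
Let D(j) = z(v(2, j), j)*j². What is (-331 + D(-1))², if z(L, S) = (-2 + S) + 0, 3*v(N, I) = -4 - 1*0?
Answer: 111556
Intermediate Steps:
v(N, I) = -4/3 (v(N, I) = (-4 - 1*0)/3 = (-4 + 0)/3 = (⅓)*(-4) = -4/3)
z(L, S) = -2 + S
D(j) = j²*(-2 + j) (D(j) = (-2 + j)*j² = j²*(-2 + j))
(-331 + D(-1))² = (-331 + (-1)²*(-2 - 1))² = (-331 + 1*(-3))² = (-331 - 3)² = (-334)² = 111556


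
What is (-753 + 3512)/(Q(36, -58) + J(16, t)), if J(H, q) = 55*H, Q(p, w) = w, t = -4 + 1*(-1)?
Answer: 2759/822 ≈ 3.3564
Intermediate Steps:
t = -5 (t = -4 - 1 = -5)
(-753 + 3512)/(Q(36, -58) + J(16, t)) = (-753 + 3512)/(-58 + 55*16) = 2759/(-58 + 880) = 2759/822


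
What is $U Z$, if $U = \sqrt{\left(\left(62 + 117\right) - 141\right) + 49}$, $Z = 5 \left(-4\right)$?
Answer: $- 20 \sqrt{87} \approx -186.55$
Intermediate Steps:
$Z = -20$
$U = \sqrt{87}$ ($U = \sqrt{\left(179 - 141\right) + 49} = \sqrt{38 + 49} = \sqrt{87} \approx 9.3274$)
$U Z = \sqrt{87} \left(-20\right) = - 20 \sqrt{87}$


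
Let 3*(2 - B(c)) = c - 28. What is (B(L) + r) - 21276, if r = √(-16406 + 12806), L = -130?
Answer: -63664/3 + 60*I ≈ -21221.0 + 60.0*I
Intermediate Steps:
B(c) = 34/3 - c/3 (B(c) = 2 - (c - 28)/3 = 2 - (-28 + c)/3 = 2 + (28/3 - c/3) = 34/3 - c/3)
r = 60*I (r = √(-3600) = 60*I ≈ 60.0*I)
(B(L) + r) - 21276 = ((34/3 - ⅓*(-130)) + 60*I) - 21276 = ((34/3 + 130/3) + 60*I) - 21276 = (164/3 + 60*I) - 21276 = -63664/3 + 60*I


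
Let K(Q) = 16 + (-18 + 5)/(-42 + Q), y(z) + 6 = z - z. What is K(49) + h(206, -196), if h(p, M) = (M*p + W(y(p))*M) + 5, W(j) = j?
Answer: -274266/7 ≈ -39181.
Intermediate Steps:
y(z) = -6 (y(z) = -6 + (z - z) = -6 + 0 = -6)
K(Q) = 16 - 13/(-42 + Q)
h(p, M) = 5 - 6*M + M*p (h(p, M) = (M*p - 6*M) + 5 = (-6*M + M*p) + 5 = 5 - 6*M + M*p)
K(49) + h(206, -196) = (-685 + 16*49)/(-42 + 49) + (5 - 6*(-196) - 196*206) = (-685 + 784)/7 + (5 + 1176 - 40376) = (1/7)*99 - 39195 = 99/7 - 39195 = -274266/7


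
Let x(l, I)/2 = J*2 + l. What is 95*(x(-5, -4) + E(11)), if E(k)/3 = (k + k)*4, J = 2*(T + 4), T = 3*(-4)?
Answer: 18050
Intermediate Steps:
T = -12
J = -16 (J = 2*(-12 + 4) = 2*(-8) = -16)
E(k) = 24*k (E(k) = 3*((k + k)*4) = 3*((2*k)*4) = 3*(8*k) = 24*k)
x(l, I) = -64 + 2*l (x(l, I) = 2*(-16*2 + l) = 2*(-32 + l) = -64 + 2*l)
95*(x(-5, -4) + E(11)) = 95*((-64 + 2*(-5)) + 24*11) = 95*((-64 - 10) + 264) = 95*(-74 + 264) = 95*190 = 18050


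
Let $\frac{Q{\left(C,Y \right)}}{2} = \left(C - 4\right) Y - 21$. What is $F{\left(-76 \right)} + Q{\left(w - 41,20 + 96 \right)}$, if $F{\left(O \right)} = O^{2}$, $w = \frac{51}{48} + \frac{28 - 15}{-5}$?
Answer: $- \frac{50627}{10} \approx -5062.7$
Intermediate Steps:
$w = - \frac{123}{80}$ ($w = 51 \cdot \frac{1}{48} + \left(28 - 15\right) \left(- \frac{1}{5}\right) = \frac{17}{16} + 13 \left(- \frac{1}{5}\right) = \frac{17}{16} - \frac{13}{5} = - \frac{123}{80} \approx -1.5375$)
$Q{\left(C,Y \right)} = -42 + 2 Y \left(-4 + C\right)$ ($Q{\left(C,Y \right)} = 2 \left(\left(C - 4\right) Y - 21\right) = 2 \left(\left(-4 + C\right) Y - 21\right) = 2 \left(Y \left(-4 + C\right) - 21\right) = 2 \left(-21 + Y \left(-4 + C\right)\right) = -42 + 2 Y \left(-4 + C\right)$)
$F{\left(-76 \right)} + Q{\left(w - 41,20 + 96 \right)} = \left(-76\right)^{2} - \left(42 + 8 \left(20 + 96\right) - 2 \left(- \frac{123}{80} - 41\right) \left(20 + 96\right)\right) = 5776 - \left(970 + \frac{98687}{10}\right) = 5776 - \frac{108387}{10} = - \frac{50627}{10}$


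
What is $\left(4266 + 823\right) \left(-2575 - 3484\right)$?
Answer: $-30834251$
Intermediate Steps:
$\left(4266 + 823\right) \left(-2575 - 3484\right) = 5089 \left(-6059\right) = -30834251$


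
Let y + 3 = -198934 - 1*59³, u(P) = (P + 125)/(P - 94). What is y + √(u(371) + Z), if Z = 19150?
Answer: -404316 + √1469497742/277 ≈ -4.0418e+5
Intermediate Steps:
u(P) = (125 + P)/(-94 + P)
y = -404316 (y = -3 + (-198934 - 1*59³) = -3 + (-198934 - 1*205379) = -3 + (-198934 - 205379) = -3 - 404313 = -404316)
y + √(u(371) + Z) = -404316 + √((125 + 371)/(-94 + 371) + 19150) = -404316 + √(496/277 + 19150) = -404316 + √(5305046/277) = -404316 + √1469497742/277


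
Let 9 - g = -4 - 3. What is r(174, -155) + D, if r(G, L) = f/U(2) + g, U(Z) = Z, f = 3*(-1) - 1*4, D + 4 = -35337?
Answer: -70657/2 ≈ -35329.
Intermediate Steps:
D = -35341 (D = -4 - 35337 = -35341)
f = -7 (f = -3 - 4 = -7)
g = 16 (g = 9 - (-4 - 3) = 9 - 1*(-7) = 9 + 7 = 16)
r(G, L) = 25/2 (r(G, L) = -7/2 + 16 = 25/2)
r(174, -155) + D = 25/2 - 35341 = -70657/2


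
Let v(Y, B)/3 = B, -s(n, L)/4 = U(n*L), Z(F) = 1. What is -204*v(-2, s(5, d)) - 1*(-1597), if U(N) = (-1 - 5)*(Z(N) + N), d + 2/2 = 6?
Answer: -380291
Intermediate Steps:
d = 5 (d = -1 + 6 = 5)
U(N) = -6 - 6*N (U(N) = (-1 - 5)*(1 + N) = -6*(1 + N) = -6 - 6*N)
s(n, L) = 24 + 24*L*n (s(n, L) = -4*(-6 - 6*n*L) = -4*(-6 - 6*L*n) = 24 + 24*L*n)
v(Y, B) = 3*B
-204*v(-2, s(5, d)) - 1*(-1597) = -612*(24 + 24*5*5) - 1*(-1597) = -612*(24 + 600) + 1597 = -612*624 + 1597 = -204*1872 + 1597 = -381888 + 1597 = -380291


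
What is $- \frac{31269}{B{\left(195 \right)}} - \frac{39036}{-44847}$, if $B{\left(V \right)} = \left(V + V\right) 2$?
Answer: $- \frac{152430307}{3886740} \approx -39.218$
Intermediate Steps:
$B{\left(V \right)} = 4 V$ ($B{\left(V \right)} = 2 V 2 = 4 V$)
$- \frac{31269}{B{\left(195 \right)}} - \frac{39036}{-44847} = - \frac{31269}{4 \cdot 195} - \frac{39036}{-44847} = - \frac{31269}{780} - - \frac{13012}{14949} = \left(-31269\right) \frac{1}{780} + \frac{13012}{14949} = - \frac{10423}{260} + \frac{13012}{14949} = - \frac{152430307}{3886740}$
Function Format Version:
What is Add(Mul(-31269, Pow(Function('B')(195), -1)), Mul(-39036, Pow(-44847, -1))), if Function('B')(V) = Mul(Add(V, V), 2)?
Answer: Rational(-152430307, 3886740) ≈ -39.218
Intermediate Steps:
Function('B')(V) = Mul(4, V) (Function('B')(V) = Mul(Mul(2, V), 2) = Mul(4, V))
Add(Mul(-31269, Pow(Function('B')(195), -1)), Mul(-39036, Pow(-44847, -1))) = Add(Mul(-31269, Pow(Mul(4, 195), -1)), Mul(-39036, Pow(-44847, -1))) = Add(Mul(-31269, Pow(780, -1)), Mul(-39036, Rational(-1, 44847))) = Add(Mul(-31269, Rational(1, 780)), Rational(13012, 14949)) = Add(Rational(-10423, 260), Rational(13012, 14949)) = Rational(-152430307, 3886740)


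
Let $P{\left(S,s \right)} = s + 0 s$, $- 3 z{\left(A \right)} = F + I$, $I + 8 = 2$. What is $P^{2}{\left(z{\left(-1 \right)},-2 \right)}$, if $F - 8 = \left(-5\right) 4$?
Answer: $4$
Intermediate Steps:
$F = -12$ ($F = 8 - 20 = -12$)
$I = -6$ ($I = -8 + 2 = -6$)
$z{\left(A \right)} = 6$ ($z{\left(A \right)} = - \frac{-12 - 6}{3} = \left(- \frac{1}{3}\right) \left(-18\right) = 6$)
$P{\left(S,s \right)} = s$ ($P{\left(S,s \right)} = s + 0 = s$)
$P^{2}{\left(z{\left(-1 \right)},-2 \right)} = \left(-2\right)^{2} = 4$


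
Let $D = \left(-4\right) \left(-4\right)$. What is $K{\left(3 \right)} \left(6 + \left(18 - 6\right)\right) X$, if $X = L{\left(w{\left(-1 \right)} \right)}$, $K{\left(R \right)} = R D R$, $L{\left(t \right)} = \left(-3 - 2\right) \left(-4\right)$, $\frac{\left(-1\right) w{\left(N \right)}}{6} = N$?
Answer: $51840$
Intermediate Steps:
$w{\left(N \right)} = - 6 N$
$D = 16$
$L{\left(t \right)} = 20$ ($L{\left(t \right)} = \left(-5\right) \left(-4\right) = 20$)
$K{\left(R \right)} = 16 R^{2}$ ($K{\left(R \right)} = R 16 R = 16 R R = 16 R^{2}$)
$X = 20$
$K{\left(3 \right)} \left(6 + \left(18 - 6\right)\right) X = 16 \cdot 3^{2} \left(6 + \left(18 - 6\right)\right) 20 = 16 \cdot 9 \left(6 + 12\right) 20 = 144 \cdot 18 \cdot 20 = 2592 \cdot 20 = 51840$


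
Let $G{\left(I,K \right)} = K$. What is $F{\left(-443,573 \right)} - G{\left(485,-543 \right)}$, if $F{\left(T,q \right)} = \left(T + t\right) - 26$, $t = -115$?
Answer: $-41$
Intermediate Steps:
$F{\left(T,q \right)} = -141 + T$ ($F{\left(T,q \right)} = \left(T - 115\right) - 26 = \left(-115 + T\right) - 26 = -141 + T$)
$F{\left(-443,573 \right)} - G{\left(485,-543 \right)} = \left(-141 - 443\right) - -543 = -584 + 543 = -41$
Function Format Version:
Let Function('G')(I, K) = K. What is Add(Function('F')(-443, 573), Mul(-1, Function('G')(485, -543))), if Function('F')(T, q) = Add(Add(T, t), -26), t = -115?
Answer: -41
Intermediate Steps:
Function('F')(T, q) = Add(-141, T) (Function('F')(T, q) = Add(Add(T, -115), -26) = Add(Add(-115, T), -26) = Add(-141, T))
Add(Function('F')(-443, 573), Mul(-1, Function('G')(485, -543))) = Add(Add(-141, -443), Mul(-1, -543)) = Add(-584, 543) = -41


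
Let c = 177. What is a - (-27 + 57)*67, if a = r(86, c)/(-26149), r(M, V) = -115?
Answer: -52559375/26149 ≈ -2010.0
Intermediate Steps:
a = 115/26149 (a = -115/(-26149) = -115*(-1/26149) = 115/26149 ≈ 0.0043979)
a - (-27 + 57)*67 = 115/26149 - (-27 + 57)*67 = 115/26149 - 30*67 = 115/26149 - 1*2010 = 115/26149 - 2010 = -52559375/26149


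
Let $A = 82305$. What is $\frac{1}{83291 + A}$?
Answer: $\frac{1}{165596} \approx 6.0388 \cdot 10^{-6}$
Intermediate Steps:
$\frac{1}{83291 + A} = \frac{1}{83291 + 82305} = \frac{1}{165596}$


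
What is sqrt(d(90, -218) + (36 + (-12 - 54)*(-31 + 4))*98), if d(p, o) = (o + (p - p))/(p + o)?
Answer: sqrt(11402605)/8 ≈ 422.10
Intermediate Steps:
d(p, o) = o/(o + p) (d(p, o) = (o + 0)/(o + p) = o/(o + p))
sqrt(d(90, -218) + (36 + (-12 - 54)*(-31 + 4))*98) = sqrt(-218/(-218 + 90) + (36 + (-12 - 54)*(-31 + 4))*98) = sqrt(-218/(-128) + (36 - 66*(-27))*98) = sqrt(-218*(-1/128) + (36 + 1782)*98) = sqrt(109/64 + 1818*98) = sqrt(109/64 + 178164) = sqrt(11402605/64) = sqrt(11402605)/8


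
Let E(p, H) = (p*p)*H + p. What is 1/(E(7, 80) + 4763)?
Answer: 1/8690 ≈ 0.00011507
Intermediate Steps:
E(p, H) = p + H*p² (E(p, H) = p²*H + p = H*p² + p = p + H*p²)
1/(E(7, 80) + 4763) = 1/(7*(1 + 80*7) + 4763) = 1/(7*(1 + 560) + 4763) = 1/(7*561 + 4763) = 1/(3927 + 4763) = 1/8690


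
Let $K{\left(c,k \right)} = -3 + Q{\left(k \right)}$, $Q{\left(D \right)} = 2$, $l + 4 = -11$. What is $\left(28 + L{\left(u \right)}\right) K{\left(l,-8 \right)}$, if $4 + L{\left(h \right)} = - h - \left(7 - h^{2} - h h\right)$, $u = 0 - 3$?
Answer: $-38$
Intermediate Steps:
$l = -15$ ($l = -4 - 11 = -15$)
$u = -3$ ($u = 0 - 3 = -3$)
$K{\left(c,k \right)} = -1$ ($K{\left(c,k \right)} = -3 + 2 = -1$)
$L{\left(h \right)} = -11 - h + 2 h^{2}$ ($L{\left(h \right)} = -4 - \left(7 + h - h^{2} - h h\right) = -4 - \left(7 + h - 2 h^{2}\right) = -11 - h + 2 h^{2}$)
$\left(28 + L{\left(u \right)}\right) K{\left(l,-8 \right)} = \left(28 - \left(8 - 18\right)\right) \left(-1\right) = \left(28 + \left(-11 + 3 + 2 \cdot 9\right)\right) \left(-1\right) = \left(28 + \left(-11 + 3 + 18\right)\right) \left(-1\right) = \left(28 + 10\right) \left(-1\right) = 38 \left(-1\right) = -38$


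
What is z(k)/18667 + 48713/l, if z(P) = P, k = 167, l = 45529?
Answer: 83357174/77262713 ≈ 1.0789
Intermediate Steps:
z(k)/18667 + 48713/l = 167/18667 + 48713/45529 = 83357174/77262713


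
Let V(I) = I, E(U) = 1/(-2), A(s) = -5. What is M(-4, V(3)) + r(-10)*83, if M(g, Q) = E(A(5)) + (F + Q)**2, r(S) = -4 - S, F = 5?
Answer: 1123/2 ≈ 561.50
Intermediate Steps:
E(U) = -1/2
M(g, Q) = -1/2 + (5 + Q)**2
M(-4, V(3)) + r(-10)*83 = (-1/2 + (5 + 3)**2) + (-4 - 1*(-10))*83 = (-1/2 + 8**2) + (-4 + 10)*83 = (-1/2 + 64) + 6*83 = 127/2 + 498 = 1123/2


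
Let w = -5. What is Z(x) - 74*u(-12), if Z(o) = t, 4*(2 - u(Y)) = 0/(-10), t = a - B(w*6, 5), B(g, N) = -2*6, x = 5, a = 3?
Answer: -133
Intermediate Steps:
B(g, N) = -12
t = 15 (t = 3 - 1*(-12) = 3 + 12 = 15)
u(Y) = 2 (u(Y) = 2 - 0/(-10) = 2 - 0*(-1)/10 = 2 - ¼*0 = 2 + 0 = 2)
Z(o) = 15
Z(x) - 74*u(-12) = 15 - 74*2 = 15 - 148 = -133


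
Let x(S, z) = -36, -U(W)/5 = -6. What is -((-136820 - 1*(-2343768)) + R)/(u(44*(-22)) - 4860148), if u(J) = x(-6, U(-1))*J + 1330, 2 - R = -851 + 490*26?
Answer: 731687/1607990 ≈ 0.45503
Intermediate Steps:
U(W) = 30 (U(W) = -5*(-6) = 30)
R = -11887 (R = 2 - (-851 + 490*26) = 2 - (-851 + 12740) = 2 - 1*11889 = 2 - 11889 = -11887)
u(J) = 1330 - 36*J (u(J) = -36*J + 1330 = 1330 - 36*J)
-((-136820 - 1*(-2343768)) + R)/(u(44*(-22)) - 4860148) = -((-136820 - 1*(-2343768)) - 11887)/((1330 - 1584*(-22)) - 4860148) = -((-136820 + 2343768) - 11887)/((1330 - 36*(-968)) - 4860148) = -(2206948 - 11887)/((1330 + 34848) - 4860148) = -2195061/(36178 - 4860148) = -2195061/(-4823970) = -2195061*(-1)/4823970 = -1*(-731687/1607990) = 731687/1607990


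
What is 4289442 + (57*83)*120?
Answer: 4857162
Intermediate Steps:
4289442 + (57*83)*120 = 4289442 + 4731*120 = 4289442 + 567720 = 4857162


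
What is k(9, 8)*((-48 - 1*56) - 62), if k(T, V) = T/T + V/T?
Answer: -2822/9 ≈ -313.56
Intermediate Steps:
k(T, V) = 1 + V/T
k(9, 8)*((-48 - 1*56) - 62) = ((9 + 8)/9)*((-48 - 1*56) - 62) = ((⅑)*17)*((-48 - 56) - 62) = 17*(-104 - 62)/9 = (17/9)*(-166) = -2822/9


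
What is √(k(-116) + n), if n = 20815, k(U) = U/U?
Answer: 4*√1301 ≈ 144.28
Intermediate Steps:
k(U) = 1
√(k(-116) + n) = √(1 + 20815) = √20816 = 4*√1301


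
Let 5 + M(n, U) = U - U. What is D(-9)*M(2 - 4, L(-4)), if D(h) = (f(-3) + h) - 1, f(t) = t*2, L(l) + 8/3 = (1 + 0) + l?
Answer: 80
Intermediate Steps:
L(l) = -5/3 + l (L(l) = -8/3 + ((1 + 0) + l) = -8/3 + (1 + l) = -5/3 + l)
f(t) = 2*t
D(h) = -7 + h (D(h) = (2*(-3) + h) - 1 = (-6 + h) - 1 = -7 + h)
M(n, U) = -5 (M(n, U) = -5 + (U - U) = -5 + 0 = -5)
D(-9)*M(2 - 4, L(-4)) = (-7 - 9)*(-5) = -16*(-5) = 80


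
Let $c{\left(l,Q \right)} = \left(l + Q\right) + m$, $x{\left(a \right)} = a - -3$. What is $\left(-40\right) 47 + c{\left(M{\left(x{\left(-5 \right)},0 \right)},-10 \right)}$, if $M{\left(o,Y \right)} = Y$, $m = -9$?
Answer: $-1899$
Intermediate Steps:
$x{\left(a \right)} = 3 + a$ ($x{\left(a \right)} = a + 3 = 3 + a$)
$c{\left(l,Q \right)} = -9 + Q + l$ ($c{\left(l,Q \right)} = \left(l + Q\right) - 9 = \left(Q + l\right) - 9 = -9 + Q + l$)
$\left(-40\right) 47 + c{\left(M{\left(x{\left(-5 \right)},0 \right)},-10 \right)} = \left(-40\right) 47 - 19 = -1880 - 19 = -1899$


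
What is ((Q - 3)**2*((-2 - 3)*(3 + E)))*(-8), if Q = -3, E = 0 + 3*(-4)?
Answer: -12960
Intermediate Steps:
E = -12 (E = 0 - 12 = -12)
((Q - 3)**2*((-2 - 3)*(3 + E)))*(-8) = ((-3 - 3)**2*((-2 - 3)*(3 - 12)))*(-8) = ((-6)**2*(-5*(-9)))*(-8) = (36*45)*(-8) = 1620*(-8) = -12960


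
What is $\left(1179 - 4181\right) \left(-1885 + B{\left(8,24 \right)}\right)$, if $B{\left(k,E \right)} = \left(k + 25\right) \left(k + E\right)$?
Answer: $2488658$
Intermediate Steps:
$B{\left(k,E \right)} = \left(25 + k\right) \left(E + k\right)$
$\left(1179 - 4181\right) \left(-1885 + B{\left(8,24 \right)}\right) = \left(1179 - 4181\right) \left(-1885 + \left(8^{2} + 25 \cdot 24 + 25 \cdot 8 + 24 \cdot 8\right)\right) = - 3002 \left(-1885 + \left(64 + 600 + 200 + 192\right)\right) = - 3002 \left(-1885 + 1056\right) = \left(-3002\right) \left(-829\right) = 2488658$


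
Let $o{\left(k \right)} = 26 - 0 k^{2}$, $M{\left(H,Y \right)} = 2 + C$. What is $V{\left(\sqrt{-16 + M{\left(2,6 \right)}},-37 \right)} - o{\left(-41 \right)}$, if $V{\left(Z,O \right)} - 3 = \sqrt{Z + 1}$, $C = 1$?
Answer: $-23 + \sqrt{1 + i \sqrt{13}} \approx -21.46 + 1.1708 i$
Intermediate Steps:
$M{\left(H,Y \right)} = 3$ ($M{\left(H,Y \right)} = 2 + 1 = 3$)
$o{\left(k \right)} = 26$ ($o{\left(k \right)} = 26 - 0 = 26 + 0 = 26$)
$V{\left(Z,O \right)} = 3 + \sqrt{1 + Z}$ ($V{\left(Z,O \right)} = 3 + \sqrt{Z + 1} = 3 + \sqrt{1 + Z}$)
$V{\left(\sqrt{-16 + M{\left(2,6 \right)}},-37 \right)} - o{\left(-41 \right)} = \left(3 + \sqrt{1 + \sqrt{-16 + 3}}\right) - 26 = \left(3 + \sqrt{1 + \sqrt{-13}}\right) - 26 = \left(3 + \sqrt{1 + i \sqrt{13}}\right) - 26 = -23 + \sqrt{1 + i \sqrt{13}}$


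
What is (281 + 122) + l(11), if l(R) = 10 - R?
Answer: 402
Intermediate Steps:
(281 + 122) + l(11) = (281 + 122) + (10 - 1*11) = 403 + (10 - 11) = 403 - 1 = 402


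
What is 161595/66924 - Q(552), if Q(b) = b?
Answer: -4086717/7436 ≈ -549.58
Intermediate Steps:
161595/66924 - Q(552) = 161595/66924 - 1*552 = 161595*(1/66924) - 552 = 17955/7436 - 552 = -4086717/7436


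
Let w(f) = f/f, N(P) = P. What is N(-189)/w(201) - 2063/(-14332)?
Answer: -2706685/14332 ≈ -188.86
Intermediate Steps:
w(f) = 1
N(-189)/w(201) - 2063/(-14332) = -189/1 - 2063/(-14332) = -189*1 - 2063*(-1/14332) = -189 + 2063/14332 = -2706685/14332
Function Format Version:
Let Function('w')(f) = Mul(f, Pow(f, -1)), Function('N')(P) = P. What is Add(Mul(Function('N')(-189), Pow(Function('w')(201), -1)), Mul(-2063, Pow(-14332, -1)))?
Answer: Rational(-2706685, 14332) ≈ -188.86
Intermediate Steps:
Function('w')(f) = 1
Add(Mul(Function('N')(-189), Pow(Function('w')(201), -1)), Mul(-2063, Pow(-14332, -1))) = Add(Mul(-189, Pow(1, -1)), Mul(-2063, Pow(-14332, -1))) = Add(Mul(-189, 1), Mul(-2063, Rational(-1, 14332))) = Add(-189, Rational(2063, 14332)) = Rational(-2706685, 14332)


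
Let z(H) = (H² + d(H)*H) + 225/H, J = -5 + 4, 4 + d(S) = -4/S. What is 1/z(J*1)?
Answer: -1/224 ≈ -0.0044643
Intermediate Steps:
d(S) = -4 - 4/S
J = -1
z(H) = H² + 225/H + H*(-4 - 4/H) (z(H) = (H² + (-4 - 4/H)*H) + 225/H = (H² + H*(-4 - 4/H)) + 225/H = H² + 225/H + H*(-4 - 4/H))
1/z(J*1) = 1/((225 - (-1*1)*(4 + (-1*1)*(4 - (-1))))/((-1*1))) = 1/((225 - 1*(-1)*(4 - (4 - 1*(-1))))/(-1)) = 1/(-(225 - 1*(-1)*(4 - (4 + 1)))) = 1/(-(225 - 1*(-1)*(4 - 1*5))) = 1/(-(225 - 1*(-1)*(4 - 5))) = 1/(-(225 - 1*(-1)*(-1))) = 1/(-(225 - 1)) = 1/(-1*224) = 1/(-224) = -1/224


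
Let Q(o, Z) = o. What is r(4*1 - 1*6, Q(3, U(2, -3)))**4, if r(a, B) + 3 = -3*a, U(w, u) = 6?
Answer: 81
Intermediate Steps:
r(a, B) = -3 - 3*a
r(4*1 - 1*6, Q(3, U(2, -3)))**4 = (-3 - 3*(4*1 - 1*6))**4 = (-3 - 3*(4 - 6))**4 = (-3 - 3*(-2))**4 = (-3 + 6)**4 = 3**4 = 81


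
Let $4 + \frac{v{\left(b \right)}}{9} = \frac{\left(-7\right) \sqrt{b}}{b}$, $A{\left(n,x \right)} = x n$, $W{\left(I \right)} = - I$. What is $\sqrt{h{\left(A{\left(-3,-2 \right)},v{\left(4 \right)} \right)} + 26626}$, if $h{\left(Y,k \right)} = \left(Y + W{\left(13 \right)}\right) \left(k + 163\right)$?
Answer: $\frac{\sqrt{103830}}{2} \approx 161.11$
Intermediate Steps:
$A{\left(n,x \right)} = n x$
$v{\left(b \right)} = -36 - \frac{63}{\sqrt{b}}$ ($v{\left(b \right)} = -36 + 9 \frac{\left(-7\right) \sqrt{b}}{b} = -36 + 9 \left(- \frac{7}{\sqrt{b}}\right) = -36 - \frac{63}{\sqrt{b}}$)
$h{\left(Y,k \right)} = \left(-13 + Y\right) \left(163 + k\right)$ ($h{\left(Y,k \right)} = \left(Y - 13\right) \left(k + 163\right) = \left(Y - 13\right) \left(163 + k\right) = \left(-13 + Y\right) \left(163 + k\right)$)
$\sqrt{h{\left(A{\left(-3,-2 \right)},v{\left(4 \right)} \right)} + 26626} = \sqrt{\left(-2119 - 13 \left(-36 - \frac{63}{2}\right) + 163 \left(\left(-3\right) \left(-2\right)\right) + \left(-3\right) \left(-2\right) \left(-36 - \frac{63}{2}\right)\right) + 26626} = \sqrt{\left(-2119 - 13 \left(-36 - \frac{63}{2}\right) + 163 \cdot 6 + 6 \left(-36 - \frac{63}{2}\right)\right) + 26626} = \sqrt{\left(-2119 - 13 \left(-36 - \frac{63}{2}\right) + 978 + 6 \left(-36 - \frac{63}{2}\right)\right) + 26626} = \sqrt{\left(-2119 - - \frac{1755}{2} + 978 + 6 \left(- \frac{135}{2}\right)\right) + 26626} = \sqrt{\left(-2119 + \frac{1755}{2} + 978 - 405\right) + 26626} = \sqrt{- \frac{1337}{2} + 26626} = \sqrt{\frac{51915}{2}} = \frac{\sqrt{103830}}{2}$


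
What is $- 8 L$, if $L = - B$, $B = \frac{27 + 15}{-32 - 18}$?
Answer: $- \frac{168}{25} \approx -6.72$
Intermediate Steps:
$B = - \frac{21}{25}$ ($B = \frac{42}{-50} = 42 \left(- \frac{1}{50}\right) = - \frac{21}{25} \approx -0.84$)
$L = \frac{21}{25}$ ($L = \left(-1\right) \left(- \frac{21}{25}\right) = \frac{21}{25} \approx 0.84$)
$- 8 L = \left(-8\right) \frac{21}{25} = - \frac{168}{25}$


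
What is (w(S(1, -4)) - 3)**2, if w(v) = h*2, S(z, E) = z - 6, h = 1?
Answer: 1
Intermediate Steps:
S(z, E) = -6 + z
w(v) = 2 (w(v) = 1*2 = 2)
(w(S(1, -4)) - 3)**2 = (2 - 3)**2 = (-1)**2 = 1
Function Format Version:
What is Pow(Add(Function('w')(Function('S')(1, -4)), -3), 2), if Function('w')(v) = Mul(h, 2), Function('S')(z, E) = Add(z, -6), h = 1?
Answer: 1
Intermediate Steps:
Function('S')(z, E) = Add(-6, z)
Function('w')(v) = 2 (Function('w')(v) = Mul(1, 2) = 2)
Pow(Add(Function('w')(Function('S')(1, -4)), -3), 2) = Pow(Add(2, -3), 2) = Pow(-1, 2) = 1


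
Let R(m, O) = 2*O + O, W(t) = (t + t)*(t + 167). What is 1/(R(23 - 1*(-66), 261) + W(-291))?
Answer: 1/72951 ≈ 1.3708e-5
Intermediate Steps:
W(t) = 2*t*(167 + t) (W(t) = (2*t)*(167 + t) = 2*t*(167 + t))
R(m, O) = 3*O
1/(R(23 - 1*(-66), 261) + W(-291)) = 1/(3*261 + 2*(-291)*(167 - 291)) = 1/(783 + 2*(-291)*(-124)) = 1/(783 + 72168) = 1/72951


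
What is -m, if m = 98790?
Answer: -98790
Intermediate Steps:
-m = -1*98790 = -98790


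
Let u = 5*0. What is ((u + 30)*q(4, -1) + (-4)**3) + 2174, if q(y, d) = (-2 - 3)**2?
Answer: 2860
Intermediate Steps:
u = 0
q(y, d) = 25 (q(y, d) = (-5)**2 = 25)
((u + 30)*q(4, -1) + (-4)**3) + 2174 = ((0 + 30)*25 + (-4)**3) + 2174 = (30*25 - 64) + 2174 = (750 - 64) + 2174 = 686 + 2174 = 2860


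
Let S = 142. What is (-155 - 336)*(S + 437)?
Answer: -284289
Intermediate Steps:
(-155 - 336)*(S + 437) = (-155 - 336)*(142 + 437) = -491*579 = -284289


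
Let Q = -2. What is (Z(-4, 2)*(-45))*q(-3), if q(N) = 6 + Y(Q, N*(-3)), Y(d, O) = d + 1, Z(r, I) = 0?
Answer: 0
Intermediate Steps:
Y(d, O) = 1 + d
q(N) = 5 (q(N) = 6 + (1 - 2) = 6 - 1 = 5)
(Z(-4, 2)*(-45))*q(-3) = (0*(-45))*5 = 0*5 = 0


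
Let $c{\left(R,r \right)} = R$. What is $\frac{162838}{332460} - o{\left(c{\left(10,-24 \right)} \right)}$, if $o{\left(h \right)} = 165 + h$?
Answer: $- \frac{29008831}{166230} \approx -174.51$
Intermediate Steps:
$\frac{162838}{332460} - o{\left(c{\left(10,-24 \right)} \right)} = \frac{162838}{332460} - \left(165 + 10\right) = 162838 \cdot \frac{1}{332460} - 175 = \frac{81419}{166230} - 175 = - \frac{29008831}{166230}$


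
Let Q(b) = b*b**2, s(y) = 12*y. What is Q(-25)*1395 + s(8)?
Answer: -21796779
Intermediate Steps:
Q(b) = b**3
Q(-25)*1395 + s(8) = (-25)**3*1395 + 12*8 = -15625*1395 + 96 = -21796875 + 96 = -21796779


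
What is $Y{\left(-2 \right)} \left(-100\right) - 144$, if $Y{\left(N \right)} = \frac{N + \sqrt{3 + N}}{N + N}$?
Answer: $-169$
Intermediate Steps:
$Y{\left(N \right)} = \frac{N + \sqrt{3 + N}}{2 N}$
$Y{\left(-2 \right)} \left(-100\right) - 144 = \frac{-2 + \sqrt{3 - 2}}{2 \left(-2\right)} \left(-100\right) - 144 = \frac{1}{2} \left(- \frac{1}{2}\right) \left(-2 + \sqrt{1}\right) \left(-100\right) - 144 = \frac{1}{2} \left(- \frac{1}{2}\right) \left(-2 + 1\right) \left(-100\right) - 144 = \frac{1}{2} \left(- \frac{1}{2}\right) \left(-1\right) \left(-100\right) - 144 = \frac{1}{4} \left(-100\right) - 144 = -25 - 144 = -169$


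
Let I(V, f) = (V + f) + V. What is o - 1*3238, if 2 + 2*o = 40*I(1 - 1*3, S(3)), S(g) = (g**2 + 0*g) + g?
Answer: -3079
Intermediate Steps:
S(g) = g + g**2 (S(g) = (g**2 + 0) + g = g**2 + g = g + g**2)
I(V, f) = f + 2*V
o = 159 (o = -1 + (40*(3*(1 + 3) + 2*(1 - 1*3)))/2 = -1 + (40*(3*4 + 2*(1 - 3)))/2 = -1 + (40*(12 + 2*(-2)))/2 = -1 + (40*(12 - 4))/2 = -1 + (40*8)/2 = -1 + (1/2)*320 = -1 + 160 = 159)
o - 1*3238 = 159 - 1*3238 = 159 - 3238 = -3079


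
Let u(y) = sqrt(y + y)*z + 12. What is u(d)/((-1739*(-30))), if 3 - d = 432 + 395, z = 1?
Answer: 2/8695 + 2*I*sqrt(103)/26085 ≈ 0.00023002 + 0.00077814*I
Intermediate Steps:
d = -824 (d = 3 - (432 + 395) = 3 - 1*827 = 3 - 827 = -824)
u(y) = 12 + sqrt(2)*sqrt(y) (u(y) = sqrt(y + y)*1 + 12 = sqrt(2*y)*1 + 12 = (sqrt(2)*sqrt(y))*1 + 12 = sqrt(2)*sqrt(y) + 12 = 12 + sqrt(2)*sqrt(y))
u(d)/((-1739*(-30))) = (12 + sqrt(2)*sqrt(-824))/((-1739*(-30))) = (12 + sqrt(2)*(2*I*sqrt(206)))/52170 = (12 + 4*I*sqrt(103))*(1/52170) = 2/8695 + 2*I*sqrt(103)/26085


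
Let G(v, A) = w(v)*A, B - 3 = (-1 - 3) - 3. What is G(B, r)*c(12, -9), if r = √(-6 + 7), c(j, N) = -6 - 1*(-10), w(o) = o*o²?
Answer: -256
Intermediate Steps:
w(o) = o³
c(j, N) = 4 (c(j, N) = -6 + 10 = 4)
r = 1 (r = √1 = 1)
B = -4 (B = 3 + ((-1 - 3) - 3) = 3 + (-4 - 3) = 3 - 7 = -4)
G(v, A) = A*v³ (G(v, A) = v³*A = A*v³)
G(B, r)*c(12, -9) = (1*(-4)³)*4 = (1*(-64))*4 = -64*4 = -256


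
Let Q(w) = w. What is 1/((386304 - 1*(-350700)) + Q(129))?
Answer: 1/737133 ≈ 1.3566e-6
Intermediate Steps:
1/((386304 - 1*(-350700)) + Q(129)) = 1/((386304 - 1*(-350700)) + 129) = 1/((386304 + 350700) + 129) = 1/(737004 + 129) = 1/737133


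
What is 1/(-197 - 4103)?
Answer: -1/4300 ≈ -0.00023256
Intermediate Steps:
1/(-197 - 4103) = 1/(-4300) = -1/4300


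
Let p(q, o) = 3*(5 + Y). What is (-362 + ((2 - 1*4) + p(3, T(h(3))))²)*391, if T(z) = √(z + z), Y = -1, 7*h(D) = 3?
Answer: -102442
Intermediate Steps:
h(D) = 3/7 (h(D) = (⅐)*3 = 3/7)
T(z) = √2*√z (T(z) = √(2*z) = √2*√z)
p(q, o) = 12 (p(q, o) = 3*(5 - 1) = 3*4 = 12)
(-362 + ((2 - 1*4) + p(3, T(h(3))))²)*391 = (-362 + ((2 - 1*4) + 12)²)*391 = (-362 + ((2 - 4) + 12)²)*391 = (-362 + (-2 + 12)²)*391 = (-362 + 10²)*391 = (-362 + 100)*391 = -262*391 = -102442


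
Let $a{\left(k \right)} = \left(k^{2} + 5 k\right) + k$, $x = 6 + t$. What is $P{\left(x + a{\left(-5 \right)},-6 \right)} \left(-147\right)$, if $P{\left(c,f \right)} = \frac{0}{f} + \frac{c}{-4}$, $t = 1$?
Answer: $\frac{147}{2} \approx 73.5$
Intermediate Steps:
$x = 7$ ($x = 6 + 1 = 7$)
$a{\left(k \right)} = k^{2} + 6 k$
$P{\left(c,f \right)} = - \frac{c}{4}$ ($P{\left(c,f \right)} = 0 + c \left(- \frac{1}{4}\right) = 0 - \frac{c}{4} = - \frac{c}{4}$)
$P{\left(x + a{\left(-5 \right)},-6 \right)} \left(-147\right) = - \frac{7 - 5 \left(6 - 5\right)}{4} \left(-147\right) = - \frac{7 - 5}{4} \left(-147\right) = \left(- \frac{1}{4}\right) 2 \left(-147\right) = \left(- \frac{1}{2}\right) \left(-147\right) = \frac{147}{2}$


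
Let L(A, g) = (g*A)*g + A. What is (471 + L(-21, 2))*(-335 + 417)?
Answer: 30012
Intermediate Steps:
L(A, g) = A + A*g² (L(A, g) = (A*g)*g + A = A*g² + A = A + A*g²)
(471 + L(-21, 2))*(-335 + 417) = (471 - 21*(1 + 2²))*(-335 + 417) = (471 - 21*(1 + 4))*82 = (471 - 21*5)*82 = (471 - 105)*82 = 366*82 = 30012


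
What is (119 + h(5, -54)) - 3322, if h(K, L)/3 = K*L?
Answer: -4013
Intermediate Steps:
h(K, L) = 3*K*L (h(K, L) = 3*(K*L) = 3*K*L)
(119 + h(5, -54)) - 3322 = (119 + 3*5*(-54)) - 3322 = (119 - 810) - 3322 = -691 - 3322 = -4013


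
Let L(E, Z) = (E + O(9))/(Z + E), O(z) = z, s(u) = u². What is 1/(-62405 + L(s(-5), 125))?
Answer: -75/4680358 ≈ -1.6024e-5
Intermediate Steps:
L(E, Z) = (9 + E)/(E + Z) (L(E, Z) = (E + 9)/(Z + E) = (9 + E)/(E + Z))
1/(-62405 + L(s(-5), 125)) = 1/(-62405 + (9 + (-5)²)/((-5)² + 125)) = 1/(-62405 + (9 + 25)/(25 + 125)) = 1/(-62405 + 34/150) = 1/(-62405 + (1/150)*34) = 1/(-62405 + 17/75) = 1/(-4680358/75) = -75/4680358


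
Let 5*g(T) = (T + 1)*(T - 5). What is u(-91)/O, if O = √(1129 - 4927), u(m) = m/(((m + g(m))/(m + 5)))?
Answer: -3913*I*√422/1036221 ≈ -0.077574*I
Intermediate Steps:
g(T) = (1 + T)*(-5 + T)/5 (g(T) = ((T + 1)*(T - 5))/5 = ((1 + T)*(-5 + T))/5 = (1 + T)*(-5 + T)/5)
u(m) = m*(5 + m)/(-1 + m/5 + m²/5) (u(m) = m/(((m + (-1 - 4*m/5 + m²/5))/(m + 5))) = m/(((-1 + m/5 + m²/5)/(5 + m))) = m*((5 + m)/(-1 + m/5 + m²/5)) = m*(5 + m)/(-1 + m/5 + m²/5))
O = 3*I*√422 (O = √(-3798) = 3*I*√422 ≈ 61.628*I)
u(-91)/O = (5*(-91)*(5 - 91)/(-5 - 91 + (-91)²))/((3*I*√422)) = (5*(-91)*(-86)/(-5 - 91 + 8281))*(-I*√422/1266) = (5*(-91)*(-86)/8185)*(-I*√422/1266) = (5*(-91)*(1/8185)*(-86))*(-I*√422/1266) = 7826*(-I*√422/1266)/1637 = -3913*I*√422/1036221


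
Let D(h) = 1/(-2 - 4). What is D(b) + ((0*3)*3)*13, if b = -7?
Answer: -1/6 ≈ -0.16667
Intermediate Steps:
D(h) = -1/6 (D(h) = 1/(-6) = -1/6)
D(b) + ((0*3)*3)*13 = -1/6 + ((0*3)*3)*13 = -1/6 + (0*3)*13 = -1/6 + 0*13 = -1/6 + 0 = -1/6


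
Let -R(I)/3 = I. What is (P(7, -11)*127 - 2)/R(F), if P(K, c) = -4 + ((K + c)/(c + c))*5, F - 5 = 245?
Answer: 434/825 ≈ 0.52606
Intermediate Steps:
F = 250 (F = 5 + 245 = 250)
R(I) = -3*I
P(K, c) = -4 + 5*(K + c)/(2*c) (P(K, c) = -4 + ((K + c)/((2*c)))*5 = -4 + ((K + c)*(1/(2*c)))*5 = -4 + ((K + c)/(2*c))*5 = -4 + 5*(K + c)/(2*c))
(P(7, -11)*127 - 2)/R(F) = (((½)*(-3*(-11) + 5*7)/(-11))*127 - 2)/((-3*250)) = (((½)*(-1/11)*(33 + 35))*127 - 2)/(-750) = (((½)*(-1/11)*68)*127 - 2)*(-1/750) = (-34/11*127 - 2)*(-1/750) = (-4318/11 - 2)*(-1/750) = -4340/11*(-1/750) = 434/825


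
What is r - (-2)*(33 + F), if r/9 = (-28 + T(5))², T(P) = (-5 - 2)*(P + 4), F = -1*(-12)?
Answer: 74619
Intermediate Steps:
F = 12
T(P) = -28 - 7*P (T(P) = -7*(4 + P) = -28 - 7*P)
r = 74529 (r = 9*(-28 + (-28 - 7*5))² = 9*(-28 + (-28 - 35))² = 9*(-28 - 63)² = 9*(-91)² = 9*8281 = 74529)
r - (-2)*(33 + F) = 74529 - (-2)*(33 + 12) = 74529 - (-2)*45 = 74529 - 1*(-90) = 74529 + 90 = 74619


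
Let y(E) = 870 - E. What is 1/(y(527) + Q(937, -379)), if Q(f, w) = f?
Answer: 1/1280 ≈ 0.00078125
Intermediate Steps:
1/(y(527) + Q(937, -379)) = 1/((870 - 1*527) + 937) = 1/((870 - 527) + 937) = 1/(343 + 937) = 1/1280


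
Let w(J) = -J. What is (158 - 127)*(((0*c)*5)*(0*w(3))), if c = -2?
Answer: 0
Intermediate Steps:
(158 - 127)*(((0*c)*5)*(0*w(3))) = (158 - 127)*(((0*(-2))*5)*(0*(-1*3))) = 31*((0*5)*(0*(-3))) = 31*(0*0) = 31*0 = 0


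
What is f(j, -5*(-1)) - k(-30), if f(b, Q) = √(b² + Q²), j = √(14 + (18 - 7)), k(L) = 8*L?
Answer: 240 + 5*√2 ≈ 247.07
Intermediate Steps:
j = 5 (j = √(14 + 11) = √25 = 5)
f(b, Q) = √(Q² + b²)
f(j, -5*(-1)) - k(-30) = √((-5*(-1))² + 5²) - 8*(-30) = √(5² + 25) - 1*(-240) = √(25 + 25) + 240 = √50 + 240 = 5*√2 + 240 = 240 + 5*√2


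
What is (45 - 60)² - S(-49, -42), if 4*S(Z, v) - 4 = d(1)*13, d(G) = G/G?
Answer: 883/4 ≈ 220.75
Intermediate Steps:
d(G) = 1
S(Z, v) = 17/4 (S(Z, v) = 1 + (1*13)/4 = 1 + (¼)*13 = 1 + 13/4 = 17/4)
(45 - 60)² - S(-49, -42) = (45 - 60)² - 1*17/4 = (-15)² - 17/4 = 225 - 17/4 = 883/4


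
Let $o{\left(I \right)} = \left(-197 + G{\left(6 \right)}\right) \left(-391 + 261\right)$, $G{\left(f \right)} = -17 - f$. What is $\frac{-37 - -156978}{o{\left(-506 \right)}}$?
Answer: $\frac{156941}{28600} \approx 5.4874$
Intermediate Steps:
$o{\left(I \right)} = 28600$ ($o{\left(I \right)} = \left(-197 - 23\right) \left(-391 + 261\right) = \left(-197 - 23\right) \left(-130\right) = \left(-220\right) \left(-130\right) = 28600$)
$\frac{-37 - -156978}{o{\left(-506 \right)}} = \frac{-37 - -156978}{28600} = \left(-37 + 156978\right) \frac{1}{28600} = 156941 \cdot \frac{1}{28600} = \frac{156941}{28600}$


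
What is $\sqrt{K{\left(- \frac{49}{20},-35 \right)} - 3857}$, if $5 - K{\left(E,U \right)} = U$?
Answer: $i \sqrt{3817} \approx 61.782 i$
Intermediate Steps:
$K{\left(E,U \right)} = 5 - U$
$\sqrt{K{\left(- \frac{49}{20},-35 \right)} - 3857} = \sqrt{\left(5 - -35\right) - 3857} = \sqrt{\left(5 + 35\right) - 3857} = \sqrt{40 - 3857} = \sqrt{-3817} = i \sqrt{3817}$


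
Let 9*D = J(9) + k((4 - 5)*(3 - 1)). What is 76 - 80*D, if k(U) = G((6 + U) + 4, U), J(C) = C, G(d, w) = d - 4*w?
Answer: -1316/9 ≈ -146.22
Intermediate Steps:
k(U) = 10 - 3*U (k(U) = ((6 + U) + 4) - 4*U = (10 + U) - 4*U = 10 - 3*U)
D = 25/9 (D = (9 + (10 - 3*(4 - 5)*(3 - 1)))/9 = (9 + (10 - (-3)*2))/9 = (9 + (10 - 3*(-2)))/9 = (9 + (10 + 6))/9 = (9 + 16)/9 = (1/9)*25 = 25/9 ≈ 2.7778)
76 - 80*D = 76 - 80*25/9 = 76 - 2000/9 = -1316/9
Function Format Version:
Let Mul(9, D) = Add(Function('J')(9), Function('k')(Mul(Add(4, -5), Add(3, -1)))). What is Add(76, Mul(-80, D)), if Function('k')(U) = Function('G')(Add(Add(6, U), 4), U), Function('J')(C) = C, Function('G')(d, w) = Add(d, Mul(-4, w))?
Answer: Rational(-1316, 9) ≈ -146.22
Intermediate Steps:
Function('k')(U) = Add(10, Mul(-3, U)) (Function('k')(U) = Add(Add(Add(6, U), 4), Mul(-4, U)) = Add(Add(10, U), Mul(-4, U)) = Add(10, Mul(-3, U)))
D = Rational(25, 9) (D = Mul(Rational(1, 9), Add(9, Add(10, Mul(-3, Mul(Add(4, -5), Add(3, -1)))))) = Mul(Rational(1, 9), Add(9, Add(10, Mul(-3, Mul(-1, 2))))) = Mul(Rational(1, 9), Add(9, Add(10, Mul(-3, -2)))) = Mul(Rational(1, 9), Add(9, Add(10, 6))) = Mul(Rational(1, 9), Add(9, 16)) = Mul(Rational(1, 9), 25) = Rational(25, 9) ≈ 2.7778)
Add(76, Mul(-80, D)) = Add(76, Mul(-80, Rational(25, 9))) = Add(76, Rational(-2000, 9)) = Rational(-1316, 9)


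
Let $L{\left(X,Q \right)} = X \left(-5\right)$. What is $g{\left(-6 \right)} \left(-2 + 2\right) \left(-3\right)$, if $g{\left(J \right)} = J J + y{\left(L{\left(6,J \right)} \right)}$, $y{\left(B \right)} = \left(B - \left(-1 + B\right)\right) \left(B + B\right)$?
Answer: $0$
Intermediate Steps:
$L{\left(X,Q \right)} = - 5 X$
$y{\left(B \right)} = 2 B$ ($y{\left(B \right)} = 1 \cdot 2 B = 2 B$)
$g{\left(J \right)} = -60 + J^{2}$ ($g{\left(J \right)} = J J + 2 \left(\left(-5\right) 6\right) = J^{2} + 2 \left(-30\right) = J^{2} - 60 = -60 + J^{2}$)
$g{\left(-6 \right)} \left(-2 + 2\right) \left(-3\right) = \left(-60 + \left(-6\right)^{2}\right) \left(-2 + 2\right) \left(-3\right) = \left(-60 + 36\right) 0 \left(-3\right) = \left(-24\right) 0 = 0$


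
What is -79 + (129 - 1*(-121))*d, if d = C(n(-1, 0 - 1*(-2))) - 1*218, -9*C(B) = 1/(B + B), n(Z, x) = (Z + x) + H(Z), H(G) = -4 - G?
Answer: -982297/18 ≈ -54572.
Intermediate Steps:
n(Z, x) = -4 + x (n(Z, x) = (Z + x) + (-4 - Z) = -4 + x)
C(B) = -1/(18*B) (C(B) = -1/(9*(B + B)) = -1/(2*B)/9 = -1/(18*B))
d = -7847/36 (d = -1/(18*(-4 + (0 - 1*(-2)))) - 1*218 = -1/(18*(-4 + (0 + 2))) - 218 = -1/(18*(-4 + 2)) - 218 = -1/18/(-2) - 218 = -1/18*(-½) - 218 = 1/36 - 218 = -7847/36 ≈ -217.97)
-79 + (129 - 1*(-121))*d = -79 + (129 - 1*(-121))*(-7847/36) = -79 + (129 + 121)*(-7847/36) = -79 + 250*(-7847/36) = -79 - 980875/18 = -982297/18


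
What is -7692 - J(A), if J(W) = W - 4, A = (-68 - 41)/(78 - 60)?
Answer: -138275/18 ≈ -7681.9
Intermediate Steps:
A = -109/18 ≈ -6.0556
J(W) = -4 + W
-7692 - J(A) = -7692 - (-4 - 109/18) = -7692 - 1*(-181/18) = -7692 + 181/18 = -138275/18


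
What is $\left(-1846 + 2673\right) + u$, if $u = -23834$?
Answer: $-23007$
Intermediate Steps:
$\left(-1846 + 2673\right) + u = \left(-1846 + 2673\right) - 23834 = 827 - 23834 = -23007$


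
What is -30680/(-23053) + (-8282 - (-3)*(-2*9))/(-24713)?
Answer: 950364648/569708789 ≈ 1.6682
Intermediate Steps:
-30680/(-23053) + (-8282 - (-3)*(-2*9))/(-24713) = -30680*(-1/23053) + (-8282 - (-3)*(-18))*(-1/24713) = 30680/23053 + (-8282 - 1*54)*(-1/24713) = 30680/23053 + (-8282 - 54)*(-1/24713) = 30680/23053 - 8336*(-1/24713) = 30680/23053 + 8336/24713 = 950364648/569708789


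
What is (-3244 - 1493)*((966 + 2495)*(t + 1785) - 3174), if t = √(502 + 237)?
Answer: -29249606007 - 16394757*√739 ≈ -2.9695e+10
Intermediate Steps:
t = √739 ≈ 27.185
(-3244 - 1493)*((966 + 2495)*(t + 1785) - 3174) = (-3244 - 1493)*((966 + 2495)*(√739 + 1785) - 3174) = -4737*(3461*(1785 + √739) - 3174) = -4737*((6177885 + 3461*√739) - 3174) = -4737*(6174711 + 3461*√739) = -29249606007 - 16394757*√739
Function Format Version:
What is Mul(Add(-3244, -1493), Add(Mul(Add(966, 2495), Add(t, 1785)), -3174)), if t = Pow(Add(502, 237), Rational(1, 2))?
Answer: Add(-29249606007, Mul(-16394757, Pow(739, Rational(1, 2)))) ≈ -2.9695e+10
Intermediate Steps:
t = Pow(739, Rational(1, 2)) ≈ 27.185
Mul(Add(-3244, -1493), Add(Mul(Add(966, 2495), Add(t, 1785)), -3174)) = Mul(Add(-3244, -1493), Add(Mul(Add(966, 2495), Add(Pow(739, Rational(1, 2)), 1785)), -3174)) = Mul(-4737, Add(Mul(3461, Add(1785, Pow(739, Rational(1, 2)))), -3174)) = Mul(-4737, Add(Add(6177885, Mul(3461, Pow(739, Rational(1, 2)))), -3174)) = Mul(-4737, Add(6174711, Mul(3461, Pow(739, Rational(1, 2))))) = Add(-29249606007, Mul(-16394757, Pow(739, Rational(1, 2))))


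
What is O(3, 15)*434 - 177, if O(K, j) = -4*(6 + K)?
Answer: -15801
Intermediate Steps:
O(K, j) = -24 - 4*K
O(3, 15)*434 - 177 = (-24 - 4*3)*434 - 177 = (-24 - 12)*434 - 177 = -36*434 - 177 = -15624 - 177 = -15801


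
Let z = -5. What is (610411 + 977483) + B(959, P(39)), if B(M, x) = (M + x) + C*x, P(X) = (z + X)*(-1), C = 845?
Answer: 1560089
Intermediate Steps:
P(X) = 5 - X (P(X) = (-5 + X)*(-1) = 5 - X)
B(M, x) = M + 846*x (B(M, x) = (M + x) + 845*x = M + 846*x)
(610411 + 977483) + B(959, P(39)) = (610411 + 977483) + (959 + 846*(5 - 1*39)) = 1587894 + (959 + 846*(5 - 39)) = 1587894 + (959 + 846*(-34)) = 1587894 + (959 - 28764) = 1587894 - 27805 = 1560089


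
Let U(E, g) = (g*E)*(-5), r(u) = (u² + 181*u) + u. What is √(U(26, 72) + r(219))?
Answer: √78459 ≈ 280.11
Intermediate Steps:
r(u) = u² + 182*u
U(E, g) = -5*E*g (U(E, g) = (E*g)*(-5) = -5*E*g)
√(U(26, 72) + r(219)) = √(-5*26*72 + 219*(182 + 219)) = √(-9360 + 219*401) = √(-9360 + 87819) = √78459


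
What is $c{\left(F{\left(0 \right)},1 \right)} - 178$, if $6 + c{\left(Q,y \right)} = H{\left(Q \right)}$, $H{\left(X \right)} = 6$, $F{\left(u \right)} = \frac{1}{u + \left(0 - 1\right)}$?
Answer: $-178$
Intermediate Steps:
$F{\left(u \right)} = \frac{1}{-1 + u}$ ($F{\left(u \right)} = \frac{1}{u + \left(0 - 1\right)} = \frac{1}{u - 1} = \frac{1}{-1 + u}$)
$c{\left(Q,y \right)} = 0$ ($c{\left(Q,y \right)} = -6 + 6 = 0$)
$c{\left(F{\left(0 \right)},1 \right)} - 178 = 0 - 178 = -178$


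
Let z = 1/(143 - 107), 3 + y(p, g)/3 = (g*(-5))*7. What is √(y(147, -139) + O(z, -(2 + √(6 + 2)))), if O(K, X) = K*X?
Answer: √(525094 - 2*√2)/6 ≈ 120.77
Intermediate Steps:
y(p, g) = -9 - 105*g (y(p, g) = -9 + 3*((g*(-5))*7) = -9 + 3*(-5*g*7) = -9 + 3*(-35*g) = -9 - 105*g)
z = 1/36 ≈ 0.027778
√(y(147, -139) + O(z, -(2 + √(6 + 2)))) = √((-9 - 105*(-139)) + (-(2 + √(6 + 2)))/36) = √((-9 + 14595) + (-(2 + √8))/36) = √(14586 + (-(2 + 2*√2))/36) = √(14586 + (-2 - 2*√2)/36) = √(14586 + (-1/18 - √2/18)) = √(262547/18 - √2/18)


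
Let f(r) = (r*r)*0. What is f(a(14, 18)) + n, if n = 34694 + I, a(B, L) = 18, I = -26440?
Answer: 8254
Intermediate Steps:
n = 8254 (n = 34694 - 26440 = 8254)
f(r) = 0 (f(r) = r²*0 = 0)
f(a(14, 18)) + n = 0 + 8254 = 8254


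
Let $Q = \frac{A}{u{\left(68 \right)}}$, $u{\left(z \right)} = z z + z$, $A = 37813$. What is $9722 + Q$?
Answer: $\frac{45653437}{4692} \approx 9730.1$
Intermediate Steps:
$u{\left(z \right)} = z + z^{2}$ ($u{\left(z \right)} = z^{2} + z = z + z^{2}$)
$Q = \frac{37813}{4692}$ ($Q = \frac{37813}{68 \left(1 + 68\right)} = \frac{37813}{68 \cdot 69} = \frac{37813}{4692} \approx 8.059$)
$9722 + Q = 9722 + \frac{37813}{4692} = \frac{45653437}{4692}$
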